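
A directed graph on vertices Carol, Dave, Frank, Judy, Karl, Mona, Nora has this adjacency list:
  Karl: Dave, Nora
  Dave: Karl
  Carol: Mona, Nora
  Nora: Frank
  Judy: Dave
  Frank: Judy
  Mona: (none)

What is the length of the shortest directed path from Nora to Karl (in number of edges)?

4

Distance 0: Nora.
Distance 1: Frank.
Distance 2: Judy.
Distance 3: Dave.
Distance 4: Karl — contains Karl.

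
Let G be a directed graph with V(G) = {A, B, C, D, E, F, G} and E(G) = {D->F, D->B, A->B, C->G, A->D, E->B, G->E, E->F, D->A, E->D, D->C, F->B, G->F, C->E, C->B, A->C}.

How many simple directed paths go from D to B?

D→A→B
D→A→C→B
D→A→C→E→B
D→A→C→E→F→B
D→A→C→G→E→B
D→A→C→G→E→F→B
D→A→C→G→F→B
D→B
D→C→B
D→C→E→B
D→C→E→F→B
D→C→G→E→B
D→C→G→E→F→B
D→C→G→F→B
D→F→B

15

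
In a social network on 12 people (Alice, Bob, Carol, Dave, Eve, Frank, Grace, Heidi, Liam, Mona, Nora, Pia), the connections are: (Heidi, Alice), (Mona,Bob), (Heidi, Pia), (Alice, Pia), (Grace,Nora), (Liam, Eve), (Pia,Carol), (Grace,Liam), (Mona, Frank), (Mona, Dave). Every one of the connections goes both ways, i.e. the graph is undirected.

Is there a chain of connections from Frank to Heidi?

No

Explore from Frank.
Distance 1: reach Mona.
Distance 2: reach Bob, Dave.
The search is exhausted without reaching Heidi; it lies in a different component.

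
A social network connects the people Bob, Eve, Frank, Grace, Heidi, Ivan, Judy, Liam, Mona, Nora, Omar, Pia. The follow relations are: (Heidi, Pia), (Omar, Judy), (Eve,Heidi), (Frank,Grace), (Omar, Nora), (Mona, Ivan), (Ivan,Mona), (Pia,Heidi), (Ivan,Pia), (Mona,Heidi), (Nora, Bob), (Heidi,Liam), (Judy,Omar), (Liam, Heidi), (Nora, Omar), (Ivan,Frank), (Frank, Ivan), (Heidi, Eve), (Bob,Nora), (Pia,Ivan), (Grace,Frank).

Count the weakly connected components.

From Bob: component {Bob, Judy, Nora, Omar}.
From Eve: component {Eve, Frank, Grace, Heidi, Ivan, Liam, Mona, Pia}.
That's 2 components.

2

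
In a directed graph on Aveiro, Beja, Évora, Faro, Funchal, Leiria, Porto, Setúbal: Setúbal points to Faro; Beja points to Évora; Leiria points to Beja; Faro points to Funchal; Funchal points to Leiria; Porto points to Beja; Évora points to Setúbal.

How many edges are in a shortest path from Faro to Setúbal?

5

Distance 0: Faro.
Distance 1: Funchal.
Distance 2: Leiria.
Distance 3: Beja.
Distance 4: Évora.
Distance 5: Setúbal — contains Setúbal.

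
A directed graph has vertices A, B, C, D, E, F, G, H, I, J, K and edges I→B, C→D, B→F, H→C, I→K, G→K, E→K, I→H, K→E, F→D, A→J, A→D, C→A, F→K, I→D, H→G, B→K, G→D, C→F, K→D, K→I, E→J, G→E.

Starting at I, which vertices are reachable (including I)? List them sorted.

A, B, C, D, E, F, G, H, I, J, K

Start at I.
Its neighbours: B, D, H, K.
Then their neighbours: C, E, F, G.
Then next layer: A, J.
Every vertex is now reached.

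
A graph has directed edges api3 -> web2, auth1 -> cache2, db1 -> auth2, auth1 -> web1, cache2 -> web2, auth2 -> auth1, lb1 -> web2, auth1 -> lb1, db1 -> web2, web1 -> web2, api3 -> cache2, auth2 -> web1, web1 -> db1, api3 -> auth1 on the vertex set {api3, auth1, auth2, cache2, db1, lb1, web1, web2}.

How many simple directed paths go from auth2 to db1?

2

auth2→auth1→web1→db1
auth2→web1→db1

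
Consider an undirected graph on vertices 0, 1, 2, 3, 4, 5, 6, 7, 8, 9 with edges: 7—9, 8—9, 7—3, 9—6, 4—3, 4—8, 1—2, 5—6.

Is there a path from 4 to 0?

No

Explore from 4.
Distance 1: reach 3, 8.
Distance 2: reach 7, 9.
Distance 3: reach 6.
Distance 4: reach 5.
The search is exhausted without reaching 0; it lies in a different component.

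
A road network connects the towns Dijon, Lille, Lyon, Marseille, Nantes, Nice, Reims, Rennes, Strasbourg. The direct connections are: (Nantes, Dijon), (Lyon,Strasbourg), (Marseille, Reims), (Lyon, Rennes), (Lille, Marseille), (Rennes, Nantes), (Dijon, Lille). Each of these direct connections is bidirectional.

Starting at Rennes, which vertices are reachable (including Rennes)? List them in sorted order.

Dijon, Lille, Lyon, Marseille, Nantes, Reims, Rennes, Strasbourg

Start at Rennes.
Its neighbours: Lyon, Nantes.
Then their neighbours: Dijon, Strasbourg.
Then next layer: Lille.
Then next layer: Marseille.
Then next layer: Reims.
Nothing further is reachable.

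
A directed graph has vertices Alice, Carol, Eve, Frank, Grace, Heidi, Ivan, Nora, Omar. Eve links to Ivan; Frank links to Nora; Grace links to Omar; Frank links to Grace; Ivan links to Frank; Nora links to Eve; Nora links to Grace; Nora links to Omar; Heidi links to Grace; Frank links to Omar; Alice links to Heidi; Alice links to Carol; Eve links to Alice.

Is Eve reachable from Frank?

Yes

Explore from Frank.
Distance 1: reach Grace, Nora, Omar.
Distance 2: reach Eve.
Found Eve.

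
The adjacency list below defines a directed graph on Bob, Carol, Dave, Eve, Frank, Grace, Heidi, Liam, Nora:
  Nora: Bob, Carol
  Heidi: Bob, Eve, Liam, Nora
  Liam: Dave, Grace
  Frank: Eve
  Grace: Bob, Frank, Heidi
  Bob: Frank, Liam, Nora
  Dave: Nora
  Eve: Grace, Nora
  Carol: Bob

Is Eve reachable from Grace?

Explore from Grace.
Distance 1: reach Bob, Frank, Heidi.
Distance 2: reach Eve, Liam, Nora.
Found Eve.

Yes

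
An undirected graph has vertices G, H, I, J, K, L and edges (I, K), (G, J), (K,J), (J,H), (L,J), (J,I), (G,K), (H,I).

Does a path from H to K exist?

Explore from H.
Distance 1: reach I, J.
Distance 2: reach G, K, L.
Found K.

Yes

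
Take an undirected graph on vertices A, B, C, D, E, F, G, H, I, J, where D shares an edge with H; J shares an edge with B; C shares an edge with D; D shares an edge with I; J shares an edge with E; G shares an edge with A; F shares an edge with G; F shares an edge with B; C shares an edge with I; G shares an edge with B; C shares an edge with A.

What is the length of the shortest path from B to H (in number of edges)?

5

Distance 0: B.
Distance 1: F, G, J.
Distance 2: A, E.
Distance 3: C.
Distance 4: D, I.
Distance 5: H — contains H.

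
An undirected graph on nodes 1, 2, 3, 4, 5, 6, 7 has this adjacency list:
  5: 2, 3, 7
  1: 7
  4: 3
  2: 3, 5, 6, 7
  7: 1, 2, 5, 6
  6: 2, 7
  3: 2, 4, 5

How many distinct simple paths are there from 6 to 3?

7

6–2–3
6–2–5–3
6–2–7–5–3
6–7–2–3
6–7–2–5–3
6–7–5–2–3
6–7–5–3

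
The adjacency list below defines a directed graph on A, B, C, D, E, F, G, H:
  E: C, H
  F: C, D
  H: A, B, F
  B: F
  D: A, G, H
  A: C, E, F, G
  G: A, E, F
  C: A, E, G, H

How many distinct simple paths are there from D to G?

D→A→C→G
D→A→E→C→G
D→A→E→H→B→F→C→G
D→A→E→H→F→C→G
D→A→F→C→G
D→A→G
D→G
D→H→A→C→G
D→H→A→E→C→G
D→H→A→F→C→G
D→H→A→G
D→H→B→F→C→A→G
D→H→B→F→C→G
D→H→F→C→A→G
D→H→F→C→G

15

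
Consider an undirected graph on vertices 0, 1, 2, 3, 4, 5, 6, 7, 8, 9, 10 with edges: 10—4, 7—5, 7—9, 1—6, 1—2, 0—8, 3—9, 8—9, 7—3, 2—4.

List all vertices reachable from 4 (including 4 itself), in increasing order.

1, 2, 4, 6, 10

Start at 4.
Its neighbours: 2, 10.
Then their neighbours: 1.
Then next layer: 6.
Nothing further is reachable.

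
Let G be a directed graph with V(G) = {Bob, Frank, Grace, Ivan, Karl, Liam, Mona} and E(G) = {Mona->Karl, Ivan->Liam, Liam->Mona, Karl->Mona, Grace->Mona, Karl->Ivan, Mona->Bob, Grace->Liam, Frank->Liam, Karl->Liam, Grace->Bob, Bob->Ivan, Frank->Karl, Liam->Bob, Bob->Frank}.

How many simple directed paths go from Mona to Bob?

Mona→Bob
Mona→Karl→Ivan→Liam→Bob
Mona→Karl→Liam→Bob

3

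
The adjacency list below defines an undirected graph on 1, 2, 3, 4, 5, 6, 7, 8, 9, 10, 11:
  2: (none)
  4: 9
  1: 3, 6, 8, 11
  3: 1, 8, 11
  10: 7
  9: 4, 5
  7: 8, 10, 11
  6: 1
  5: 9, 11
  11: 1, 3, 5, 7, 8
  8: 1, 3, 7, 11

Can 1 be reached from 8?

Explore from 8.
Distance 1: reach 1, 3, 7, 11.
Found 1.

Yes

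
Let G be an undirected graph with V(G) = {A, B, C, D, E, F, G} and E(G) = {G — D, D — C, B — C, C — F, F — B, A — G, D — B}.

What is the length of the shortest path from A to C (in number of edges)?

3

Distance 0: A.
Distance 1: G.
Distance 2: D.
Distance 3: B, C — contains C.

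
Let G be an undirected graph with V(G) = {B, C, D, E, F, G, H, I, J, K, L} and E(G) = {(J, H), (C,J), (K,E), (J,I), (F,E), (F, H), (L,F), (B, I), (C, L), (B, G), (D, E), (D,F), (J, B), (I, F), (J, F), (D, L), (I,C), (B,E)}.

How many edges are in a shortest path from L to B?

Distance 0: L.
Distance 1: C, D, F.
Distance 2: E, H, I, J.
Distance 3: B, K — contains B.

3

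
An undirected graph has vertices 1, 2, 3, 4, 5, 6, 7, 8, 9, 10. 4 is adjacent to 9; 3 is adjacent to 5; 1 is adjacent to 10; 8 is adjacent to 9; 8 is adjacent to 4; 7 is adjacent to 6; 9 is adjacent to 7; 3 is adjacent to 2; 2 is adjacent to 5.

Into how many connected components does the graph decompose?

3

From 1: component {1, 10}.
From 2: component {2, 3, 5}.
From 4: component {4, 6, 7, 8, 9}.
That's 3 components.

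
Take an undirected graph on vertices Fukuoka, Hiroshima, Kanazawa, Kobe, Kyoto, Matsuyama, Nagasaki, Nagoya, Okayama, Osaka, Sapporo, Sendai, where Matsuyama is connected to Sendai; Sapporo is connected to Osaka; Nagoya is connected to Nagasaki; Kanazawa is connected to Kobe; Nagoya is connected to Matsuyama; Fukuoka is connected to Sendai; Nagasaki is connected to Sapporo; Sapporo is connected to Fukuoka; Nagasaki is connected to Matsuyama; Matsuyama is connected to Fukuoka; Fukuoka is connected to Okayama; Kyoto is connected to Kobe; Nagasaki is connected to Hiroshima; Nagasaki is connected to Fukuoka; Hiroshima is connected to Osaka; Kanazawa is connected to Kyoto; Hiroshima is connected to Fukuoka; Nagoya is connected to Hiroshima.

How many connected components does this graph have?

2

From Fukuoka: component {Fukuoka, Hiroshima, Matsuyama, Nagasaki, Nagoya, Okayama, Osaka, Sapporo, Sendai}.
From Kanazawa: component {Kanazawa, Kobe, Kyoto}.
That's 2 components.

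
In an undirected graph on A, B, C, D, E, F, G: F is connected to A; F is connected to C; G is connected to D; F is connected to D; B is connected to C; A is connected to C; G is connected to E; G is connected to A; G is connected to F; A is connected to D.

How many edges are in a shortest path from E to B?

4

Distance 0: E.
Distance 1: G.
Distance 2: A, D, F.
Distance 3: C.
Distance 4: B — contains B.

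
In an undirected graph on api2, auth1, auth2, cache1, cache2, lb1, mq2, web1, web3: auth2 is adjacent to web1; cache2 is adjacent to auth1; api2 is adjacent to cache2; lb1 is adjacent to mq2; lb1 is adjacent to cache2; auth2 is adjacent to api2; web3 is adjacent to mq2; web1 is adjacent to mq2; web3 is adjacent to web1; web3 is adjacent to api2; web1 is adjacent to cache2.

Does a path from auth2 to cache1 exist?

No

Explore from auth2.
Distance 1: reach api2, web1.
Distance 2: reach cache2, mq2, web3.
Distance 3: reach auth1, lb1.
The search is exhausted without reaching cache1; it lies in a different component.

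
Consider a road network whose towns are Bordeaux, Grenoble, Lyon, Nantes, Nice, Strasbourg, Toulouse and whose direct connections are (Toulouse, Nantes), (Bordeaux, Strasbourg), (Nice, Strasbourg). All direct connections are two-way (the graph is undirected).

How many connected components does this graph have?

From Bordeaux: component {Bordeaux, Nice, Strasbourg}.
From Grenoble: component {Grenoble}.
From Lyon: component {Lyon}.
From Nantes: component {Nantes, Toulouse}.
That's 4 components.

4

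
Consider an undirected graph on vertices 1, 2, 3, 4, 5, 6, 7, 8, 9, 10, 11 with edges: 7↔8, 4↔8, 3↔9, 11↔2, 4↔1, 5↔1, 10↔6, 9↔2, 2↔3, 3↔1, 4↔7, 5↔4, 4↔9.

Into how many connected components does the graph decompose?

From 1: component {1, 2, 3, 4, 5, 7, 8, 9, 11}.
From 6: component {6, 10}.
That's 2 components.

2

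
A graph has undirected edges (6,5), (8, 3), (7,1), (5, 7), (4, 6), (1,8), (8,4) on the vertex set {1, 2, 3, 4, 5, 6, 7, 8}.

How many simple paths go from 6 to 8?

2

6–4–8
6–5–7–1–8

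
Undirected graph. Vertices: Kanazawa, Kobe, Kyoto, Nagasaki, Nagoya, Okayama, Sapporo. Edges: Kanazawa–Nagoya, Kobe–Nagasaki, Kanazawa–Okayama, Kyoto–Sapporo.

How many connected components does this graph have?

From Kanazawa: component {Kanazawa, Nagoya, Okayama}.
From Kobe: component {Kobe, Nagasaki}.
From Kyoto: component {Kyoto, Sapporo}.
That's 3 components.

3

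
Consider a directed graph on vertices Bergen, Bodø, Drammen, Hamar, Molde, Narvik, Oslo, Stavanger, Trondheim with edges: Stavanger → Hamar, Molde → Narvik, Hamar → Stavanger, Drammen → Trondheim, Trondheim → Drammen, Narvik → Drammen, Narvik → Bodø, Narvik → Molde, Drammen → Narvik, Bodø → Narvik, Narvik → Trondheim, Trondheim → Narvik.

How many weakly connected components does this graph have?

From Bergen: component {Bergen}.
From Bodø: component {Bodø, Drammen, Molde, Narvik, Trondheim}.
From Hamar: component {Hamar, Stavanger}.
From Oslo: component {Oslo}.
That's 4 components.

4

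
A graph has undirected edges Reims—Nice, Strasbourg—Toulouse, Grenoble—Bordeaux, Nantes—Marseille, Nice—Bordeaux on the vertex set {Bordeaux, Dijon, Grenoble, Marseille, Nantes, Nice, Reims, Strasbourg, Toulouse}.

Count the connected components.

4

From Bordeaux: component {Bordeaux, Grenoble, Nice, Reims}.
From Dijon: component {Dijon}.
From Marseille: component {Marseille, Nantes}.
From Strasbourg: component {Strasbourg, Toulouse}.
That's 4 components.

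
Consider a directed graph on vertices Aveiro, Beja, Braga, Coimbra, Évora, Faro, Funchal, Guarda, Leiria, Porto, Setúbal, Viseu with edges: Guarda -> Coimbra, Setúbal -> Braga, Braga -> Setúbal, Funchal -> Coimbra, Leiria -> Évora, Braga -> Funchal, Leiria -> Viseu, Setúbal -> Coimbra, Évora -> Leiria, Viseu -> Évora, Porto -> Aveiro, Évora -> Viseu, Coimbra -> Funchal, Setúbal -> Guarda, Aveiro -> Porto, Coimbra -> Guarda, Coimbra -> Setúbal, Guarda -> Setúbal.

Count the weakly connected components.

5

From Aveiro: component {Aveiro, Porto}.
From Beja: component {Beja}.
From Braga: component {Braga, Coimbra, Funchal, Guarda, Setúbal}.
From Évora: component {Évora, Leiria, Viseu}.
From Faro: component {Faro}.
That's 5 components.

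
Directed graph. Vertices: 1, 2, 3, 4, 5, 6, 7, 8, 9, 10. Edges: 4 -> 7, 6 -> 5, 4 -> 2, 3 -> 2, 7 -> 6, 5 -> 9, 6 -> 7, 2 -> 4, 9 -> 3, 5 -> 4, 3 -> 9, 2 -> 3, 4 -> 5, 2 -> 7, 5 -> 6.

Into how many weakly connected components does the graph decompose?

From 1: component {1}.
From 2: component {2, 3, 4, 5, 6, 7, 9}.
From 8: component {8}.
From 10: component {10}.
That's 4 components.

4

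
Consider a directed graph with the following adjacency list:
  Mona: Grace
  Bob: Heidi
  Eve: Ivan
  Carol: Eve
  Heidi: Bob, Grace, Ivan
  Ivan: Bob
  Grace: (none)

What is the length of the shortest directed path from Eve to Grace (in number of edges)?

4

Distance 0: Eve.
Distance 1: Ivan.
Distance 2: Bob.
Distance 3: Heidi.
Distance 4: Grace — contains Grace.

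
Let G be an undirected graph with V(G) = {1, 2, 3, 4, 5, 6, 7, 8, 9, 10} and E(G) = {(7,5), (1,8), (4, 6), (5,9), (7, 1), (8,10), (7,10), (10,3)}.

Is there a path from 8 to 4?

No

Explore from 8.
Distance 1: reach 1, 10.
Distance 2: reach 3, 7.
Distance 3: reach 5.
Distance 4: reach 9.
The search is exhausted without reaching 4; it lies in a different component.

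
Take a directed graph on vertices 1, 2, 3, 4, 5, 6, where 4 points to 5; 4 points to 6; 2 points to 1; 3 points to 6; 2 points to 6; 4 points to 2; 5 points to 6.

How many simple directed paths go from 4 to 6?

4→2→6
4→5→6
4→6

3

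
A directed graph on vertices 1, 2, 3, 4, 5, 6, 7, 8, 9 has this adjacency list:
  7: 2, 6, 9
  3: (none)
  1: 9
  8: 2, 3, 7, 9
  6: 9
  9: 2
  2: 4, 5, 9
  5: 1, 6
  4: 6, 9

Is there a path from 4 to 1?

Yes

Explore from 4.
Distance 1: reach 6, 9.
Distance 2: reach 2.
Distance 3: reach 5.
Distance 4: reach 1.
Found 1.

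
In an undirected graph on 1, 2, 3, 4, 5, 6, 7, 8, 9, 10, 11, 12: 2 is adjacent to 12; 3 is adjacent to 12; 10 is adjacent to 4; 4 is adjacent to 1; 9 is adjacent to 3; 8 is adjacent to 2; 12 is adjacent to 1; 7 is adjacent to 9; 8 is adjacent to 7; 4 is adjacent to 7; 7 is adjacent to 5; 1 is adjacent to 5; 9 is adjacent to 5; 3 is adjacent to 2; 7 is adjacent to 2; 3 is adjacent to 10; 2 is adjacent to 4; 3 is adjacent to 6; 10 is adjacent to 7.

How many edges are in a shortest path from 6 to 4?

Distance 0: 6.
Distance 1: 3.
Distance 2: 2, 9, 10, 12.
Distance 3: 1, 4, 5, 7, 8 — contains 4.

3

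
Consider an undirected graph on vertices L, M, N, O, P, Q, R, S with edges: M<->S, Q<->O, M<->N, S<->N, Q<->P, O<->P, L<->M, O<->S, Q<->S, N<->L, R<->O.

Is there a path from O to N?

Yes

Explore from O.
Distance 1: reach P, Q, R, S.
Distance 2: reach M, N.
Found N.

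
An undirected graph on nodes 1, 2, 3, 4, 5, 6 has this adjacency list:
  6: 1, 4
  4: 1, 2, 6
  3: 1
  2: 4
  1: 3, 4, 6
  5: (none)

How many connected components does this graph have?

2

From 1: component {1, 2, 3, 4, 6}.
From 5: component {5}.
That's 2 components.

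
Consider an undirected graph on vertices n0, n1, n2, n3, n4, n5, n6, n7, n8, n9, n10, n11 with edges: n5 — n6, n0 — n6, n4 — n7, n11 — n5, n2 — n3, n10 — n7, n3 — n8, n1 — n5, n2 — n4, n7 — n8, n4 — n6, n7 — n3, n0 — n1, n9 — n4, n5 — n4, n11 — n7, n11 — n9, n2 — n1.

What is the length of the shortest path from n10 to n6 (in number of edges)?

3

Distance 0: n10.
Distance 1: n7.
Distance 2: n3, n4, n8, n11.
Distance 3: n2, n5, n6, n9 — contains n6.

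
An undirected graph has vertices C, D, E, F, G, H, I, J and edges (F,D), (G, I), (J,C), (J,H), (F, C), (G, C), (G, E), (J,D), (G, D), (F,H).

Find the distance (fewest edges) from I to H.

4

Distance 0: I.
Distance 1: G.
Distance 2: C, D, E.
Distance 3: F, J.
Distance 4: H — contains H.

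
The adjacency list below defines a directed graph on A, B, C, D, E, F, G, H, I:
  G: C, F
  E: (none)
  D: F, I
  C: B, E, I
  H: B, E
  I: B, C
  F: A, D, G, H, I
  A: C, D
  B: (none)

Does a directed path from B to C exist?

No

B has no outgoing edges, so nothing is reachable from it.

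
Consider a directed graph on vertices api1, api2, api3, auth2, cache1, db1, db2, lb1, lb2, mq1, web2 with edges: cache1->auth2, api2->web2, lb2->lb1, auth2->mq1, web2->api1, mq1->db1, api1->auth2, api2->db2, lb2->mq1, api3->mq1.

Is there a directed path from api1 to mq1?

Yes

Explore from api1.
Distance 1: reach auth2.
Distance 2: reach mq1.
Found mq1.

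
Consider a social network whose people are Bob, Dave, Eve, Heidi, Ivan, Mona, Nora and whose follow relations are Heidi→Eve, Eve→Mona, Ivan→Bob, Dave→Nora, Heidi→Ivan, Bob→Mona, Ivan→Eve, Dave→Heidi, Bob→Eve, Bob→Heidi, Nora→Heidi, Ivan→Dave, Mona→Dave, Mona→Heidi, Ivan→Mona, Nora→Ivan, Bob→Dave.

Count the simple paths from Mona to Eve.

12

Mona→Dave→Heidi→Eve
Mona→Dave→Heidi→Ivan→Bob→Eve
Mona→Dave→Heidi→Ivan→Eve
Mona→Dave→Nora→Heidi→Eve
Mona→Dave→Nora→Heidi→Ivan→Bob→Eve
Mona→Dave→Nora→Heidi→Ivan→Eve
Mona→Dave→Nora→Ivan→Bob→Eve
Mona→Dave→Nora→Ivan→Bob→Heidi→Eve
Mona→Dave→Nora→Ivan→Eve
Mona→Heidi→Eve
Mona→Heidi→Ivan→Bob→Eve
Mona→Heidi→Ivan→Eve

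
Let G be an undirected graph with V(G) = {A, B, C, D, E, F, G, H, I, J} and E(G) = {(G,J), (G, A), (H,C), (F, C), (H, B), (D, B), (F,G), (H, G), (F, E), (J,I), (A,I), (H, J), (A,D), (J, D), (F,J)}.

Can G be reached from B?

Explore from B.
Distance 1: reach D, H.
Distance 2: reach A, C, G, J.
Found G.

Yes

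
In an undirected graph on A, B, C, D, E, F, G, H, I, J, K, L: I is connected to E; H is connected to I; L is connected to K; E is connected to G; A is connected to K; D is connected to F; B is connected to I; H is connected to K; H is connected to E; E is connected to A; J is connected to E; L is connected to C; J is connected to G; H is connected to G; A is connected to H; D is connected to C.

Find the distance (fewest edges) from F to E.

Distance 0: F.
Distance 1: D.
Distance 2: C.
Distance 3: L.
Distance 4: K.
Distance 5: A, H.
Distance 6: E, G, I — contains E.

6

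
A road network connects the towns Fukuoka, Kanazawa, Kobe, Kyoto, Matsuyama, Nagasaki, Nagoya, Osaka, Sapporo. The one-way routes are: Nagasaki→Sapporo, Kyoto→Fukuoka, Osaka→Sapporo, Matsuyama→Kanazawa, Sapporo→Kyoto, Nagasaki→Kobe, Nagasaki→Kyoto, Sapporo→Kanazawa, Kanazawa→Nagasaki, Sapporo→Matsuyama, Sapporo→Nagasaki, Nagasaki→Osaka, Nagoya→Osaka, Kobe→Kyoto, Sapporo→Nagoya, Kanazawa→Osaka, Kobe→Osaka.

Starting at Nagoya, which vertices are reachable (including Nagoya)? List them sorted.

Start at Nagoya.
Its neighbours: Osaka.
Then their neighbours: Sapporo.
Then next layer: Kanazawa, Kyoto, Matsuyama, Nagasaki.
Then next layer: Fukuoka, Kobe.
Every vertex is now reached.

Fukuoka, Kanazawa, Kobe, Kyoto, Matsuyama, Nagasaki, Nagoya, Osaka, Sapporo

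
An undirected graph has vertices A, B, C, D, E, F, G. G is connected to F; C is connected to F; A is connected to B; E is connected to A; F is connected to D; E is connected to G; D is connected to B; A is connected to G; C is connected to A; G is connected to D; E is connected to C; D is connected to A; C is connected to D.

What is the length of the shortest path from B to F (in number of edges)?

2

Distance 0: B.
Distance 1: A, D.
Distance 2: C, E, F, G — contains F.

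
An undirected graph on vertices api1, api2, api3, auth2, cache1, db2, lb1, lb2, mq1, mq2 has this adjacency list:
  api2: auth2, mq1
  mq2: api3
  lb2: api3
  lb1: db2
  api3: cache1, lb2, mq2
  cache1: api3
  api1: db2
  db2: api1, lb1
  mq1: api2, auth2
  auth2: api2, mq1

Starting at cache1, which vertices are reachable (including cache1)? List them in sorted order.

api3, cache1, lb2, mq2

Start at cache1.
Its neighbours: api3.
Then their neighbours: lb2, mq2.
Nothing further is reachable.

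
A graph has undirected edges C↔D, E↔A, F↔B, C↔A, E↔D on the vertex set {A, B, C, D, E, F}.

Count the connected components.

2

From A: component {A, C, D, E}.
From B: component {B, F}.
That's 2 components.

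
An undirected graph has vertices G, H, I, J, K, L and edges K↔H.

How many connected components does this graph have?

5

From G: component {G}.
From H: component {H, K}.
From I: component {I}.
From J: component {J}.
From L: component {L}.
That's 5 components.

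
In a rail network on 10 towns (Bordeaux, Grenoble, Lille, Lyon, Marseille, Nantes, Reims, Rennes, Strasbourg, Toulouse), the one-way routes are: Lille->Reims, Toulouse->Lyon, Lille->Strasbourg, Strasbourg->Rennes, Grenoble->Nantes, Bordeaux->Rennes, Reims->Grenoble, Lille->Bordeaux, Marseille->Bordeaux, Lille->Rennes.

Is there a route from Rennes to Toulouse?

No

Rennes has no outgoing edges, so nothing is reachable from it.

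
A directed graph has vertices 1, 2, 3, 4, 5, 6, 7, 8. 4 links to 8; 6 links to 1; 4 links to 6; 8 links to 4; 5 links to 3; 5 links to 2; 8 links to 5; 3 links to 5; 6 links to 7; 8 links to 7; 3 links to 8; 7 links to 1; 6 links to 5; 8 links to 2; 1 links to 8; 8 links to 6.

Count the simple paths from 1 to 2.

1→8→2
1→8→4→6→5→2
1→8→5→2
1→8→6→5→2

4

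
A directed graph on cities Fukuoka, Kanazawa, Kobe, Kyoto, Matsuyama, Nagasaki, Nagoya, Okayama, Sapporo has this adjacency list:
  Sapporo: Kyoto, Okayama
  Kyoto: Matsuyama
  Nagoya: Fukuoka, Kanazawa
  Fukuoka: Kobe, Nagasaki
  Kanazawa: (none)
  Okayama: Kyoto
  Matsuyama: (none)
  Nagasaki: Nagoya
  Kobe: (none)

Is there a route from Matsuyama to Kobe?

Matsuyama has no outgoing edges, so nothing is reachable from it.

No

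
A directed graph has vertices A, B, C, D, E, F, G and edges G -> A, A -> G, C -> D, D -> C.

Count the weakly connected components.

From A: component {A, G}.
From B: component {B}.
From C: component {C, D}.
From E: component {E}.
From F: component {F}.
That's 5 components.

5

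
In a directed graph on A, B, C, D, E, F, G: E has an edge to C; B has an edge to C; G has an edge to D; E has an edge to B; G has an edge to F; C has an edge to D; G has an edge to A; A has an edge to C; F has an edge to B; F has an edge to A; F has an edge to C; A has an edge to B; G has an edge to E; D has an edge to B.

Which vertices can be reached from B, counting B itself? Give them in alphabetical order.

B, C, D

Start at B.
Its neighbours: C.
Then their neighbours: D.
Nothing further is reachable.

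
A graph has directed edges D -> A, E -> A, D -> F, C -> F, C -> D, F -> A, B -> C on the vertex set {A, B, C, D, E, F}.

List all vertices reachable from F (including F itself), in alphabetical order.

Start at F.
Its neighbours: A.
Nothing further is reachable.

A, F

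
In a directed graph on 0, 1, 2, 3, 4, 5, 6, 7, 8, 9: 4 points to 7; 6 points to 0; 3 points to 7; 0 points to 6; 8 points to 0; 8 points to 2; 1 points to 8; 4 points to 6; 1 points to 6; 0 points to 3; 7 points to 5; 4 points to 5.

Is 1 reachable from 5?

No

5 has no outgoing edges, so nothing is reachable from it.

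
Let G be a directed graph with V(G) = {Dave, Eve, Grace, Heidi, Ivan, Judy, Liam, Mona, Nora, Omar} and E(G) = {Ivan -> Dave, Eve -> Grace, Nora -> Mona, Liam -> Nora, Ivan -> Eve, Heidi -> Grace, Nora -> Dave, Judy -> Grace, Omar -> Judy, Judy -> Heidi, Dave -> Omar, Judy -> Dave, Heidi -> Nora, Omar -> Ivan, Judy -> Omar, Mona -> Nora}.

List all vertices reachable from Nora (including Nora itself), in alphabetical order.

Dave, Eve, Grace, Heidi, Ivan, Judy, Mona, Nora, Omar

Start at Nora.
Its neighbours: Dave, Mona.
Then their neighbours: Omar.
Then next layer: Ivan, Judy.
Then next layer: Eve, Grace, Heidi.
Nothing further is reachable.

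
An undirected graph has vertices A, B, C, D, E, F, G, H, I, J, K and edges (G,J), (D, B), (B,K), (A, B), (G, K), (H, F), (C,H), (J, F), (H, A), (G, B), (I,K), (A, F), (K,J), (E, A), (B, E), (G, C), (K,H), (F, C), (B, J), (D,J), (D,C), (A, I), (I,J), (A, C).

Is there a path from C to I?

Yes

Explore from C.
Distance 1: reach A, D, F, G, H.
Distance 2: reach B, E, I, J, K.
Found I.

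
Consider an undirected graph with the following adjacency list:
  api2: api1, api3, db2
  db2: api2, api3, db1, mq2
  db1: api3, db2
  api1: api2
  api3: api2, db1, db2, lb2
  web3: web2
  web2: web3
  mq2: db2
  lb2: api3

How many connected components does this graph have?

From api1: component {api1, api2, api3, db1, db2, lb2, mq2}.
From web2: component {web2, web3}.
That's 2 components.

2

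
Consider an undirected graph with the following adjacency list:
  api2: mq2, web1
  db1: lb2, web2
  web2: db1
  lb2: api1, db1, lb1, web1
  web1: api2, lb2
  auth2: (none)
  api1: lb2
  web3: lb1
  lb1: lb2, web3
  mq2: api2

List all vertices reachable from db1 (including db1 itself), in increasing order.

Start at db1.
Its neighbours: lb2, web2.
Then their neighbours: api1, lb1, web1.
Then next layer: api2, web3.
Then next layer: mq2.
Nothing further is reachable.

api1, api2, db1, lb1, lb2, mq2, web1, web2, web3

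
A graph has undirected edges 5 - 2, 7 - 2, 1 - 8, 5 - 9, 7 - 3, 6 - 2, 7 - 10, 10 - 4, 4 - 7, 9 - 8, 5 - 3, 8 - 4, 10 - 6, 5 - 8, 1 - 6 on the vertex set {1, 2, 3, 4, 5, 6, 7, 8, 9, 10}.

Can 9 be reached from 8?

Explore from 8.
Distance 1: reach 1, 4, 5, 9.
Found 9.

Yes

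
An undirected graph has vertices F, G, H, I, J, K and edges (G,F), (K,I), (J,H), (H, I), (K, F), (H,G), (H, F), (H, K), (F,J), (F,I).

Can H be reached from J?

Yes

Explore from J.
Distance 1: reach F, H.
Found H.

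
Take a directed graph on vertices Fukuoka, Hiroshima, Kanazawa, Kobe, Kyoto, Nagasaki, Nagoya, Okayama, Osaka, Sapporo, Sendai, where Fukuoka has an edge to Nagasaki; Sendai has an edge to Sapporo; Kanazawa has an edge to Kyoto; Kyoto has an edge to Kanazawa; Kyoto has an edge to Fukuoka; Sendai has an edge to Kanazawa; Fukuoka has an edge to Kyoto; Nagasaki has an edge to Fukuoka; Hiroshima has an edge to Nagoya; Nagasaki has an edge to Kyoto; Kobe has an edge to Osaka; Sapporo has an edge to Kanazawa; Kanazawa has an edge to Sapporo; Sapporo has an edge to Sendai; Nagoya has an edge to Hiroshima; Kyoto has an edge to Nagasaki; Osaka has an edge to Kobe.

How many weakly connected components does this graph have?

4

From Fukuoka: component {Fukuoka, Kanazawa, Kyoto, Nagasaki, Sapporo, Sendai}.
From Hiroshima: component {Hiroshima, Nagoya}.
From Kobe: component {Kobe, Osaka}.
From Okayama: component {Okayama}.
That's 4 components.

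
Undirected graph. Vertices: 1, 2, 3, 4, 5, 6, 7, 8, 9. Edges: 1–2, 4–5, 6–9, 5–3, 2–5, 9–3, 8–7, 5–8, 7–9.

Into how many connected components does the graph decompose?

From 1: component {1, 2, 3, 4, 5, 6, 7, 8, 9}.
That's 1 component.

1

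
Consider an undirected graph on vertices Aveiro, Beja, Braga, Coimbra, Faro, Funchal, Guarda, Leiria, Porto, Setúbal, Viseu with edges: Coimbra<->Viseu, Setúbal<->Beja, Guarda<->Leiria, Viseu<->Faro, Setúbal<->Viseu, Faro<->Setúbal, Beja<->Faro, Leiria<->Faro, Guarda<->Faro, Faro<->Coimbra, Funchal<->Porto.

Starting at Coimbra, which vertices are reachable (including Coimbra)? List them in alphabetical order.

Start at Coimbra.
Its neighbours: Faro, Viseu.
Then their neighbours: Beja, Guarda, Leiria, Setúbal.
Nothing further is reachable.

Beja, Coimbra, Faro, Guarda, Leiria, Setúbal, Viseu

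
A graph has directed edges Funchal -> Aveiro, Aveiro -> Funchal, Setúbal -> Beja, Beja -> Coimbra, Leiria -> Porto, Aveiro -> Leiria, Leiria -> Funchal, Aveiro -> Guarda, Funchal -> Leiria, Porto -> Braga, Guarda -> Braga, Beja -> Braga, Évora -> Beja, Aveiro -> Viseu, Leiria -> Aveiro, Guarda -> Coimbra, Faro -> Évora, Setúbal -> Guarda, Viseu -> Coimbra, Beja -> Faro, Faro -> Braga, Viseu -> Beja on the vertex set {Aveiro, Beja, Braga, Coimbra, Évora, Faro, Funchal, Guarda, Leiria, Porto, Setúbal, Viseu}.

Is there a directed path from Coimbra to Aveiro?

No

Coimbra has no outgoing edges, so nothing is reachable from it.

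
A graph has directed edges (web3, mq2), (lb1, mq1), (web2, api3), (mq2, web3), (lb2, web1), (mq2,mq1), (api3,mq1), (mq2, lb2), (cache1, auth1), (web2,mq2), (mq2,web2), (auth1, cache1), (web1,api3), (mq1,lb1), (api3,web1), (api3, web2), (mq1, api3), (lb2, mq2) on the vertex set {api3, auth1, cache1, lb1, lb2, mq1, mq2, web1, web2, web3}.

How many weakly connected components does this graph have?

2

From api3: component {api3, lb1, lb2, mq1, mq2, web1, web2, web3}.
From auth1: component {auth1, cache1}.
That's 2 components.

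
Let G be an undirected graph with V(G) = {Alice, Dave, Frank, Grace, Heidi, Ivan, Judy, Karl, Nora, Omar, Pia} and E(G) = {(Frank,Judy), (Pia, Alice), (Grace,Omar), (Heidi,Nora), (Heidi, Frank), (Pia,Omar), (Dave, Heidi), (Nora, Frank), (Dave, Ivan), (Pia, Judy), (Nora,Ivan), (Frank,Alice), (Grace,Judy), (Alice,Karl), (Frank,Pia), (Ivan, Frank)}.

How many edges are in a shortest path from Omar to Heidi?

Distance 0: Omar.
Distance 1: Grace, Pia.
Distance 2: Alice, Frank, Judy.
Distance 3: Heidi, Ivan, Karl, Nora — contains Heidi.

3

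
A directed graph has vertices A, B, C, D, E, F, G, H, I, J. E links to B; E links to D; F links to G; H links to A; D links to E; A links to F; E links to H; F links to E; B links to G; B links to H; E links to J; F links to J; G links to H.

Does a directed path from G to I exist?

Explore from G.
Distance 1: reach H.
Distance 2: reach A.
Distance 3: reach F.
Distance 4: reach E, J.
Distance 5: reach B, D.
The search from G is exhausted; no directed path reaches I.

No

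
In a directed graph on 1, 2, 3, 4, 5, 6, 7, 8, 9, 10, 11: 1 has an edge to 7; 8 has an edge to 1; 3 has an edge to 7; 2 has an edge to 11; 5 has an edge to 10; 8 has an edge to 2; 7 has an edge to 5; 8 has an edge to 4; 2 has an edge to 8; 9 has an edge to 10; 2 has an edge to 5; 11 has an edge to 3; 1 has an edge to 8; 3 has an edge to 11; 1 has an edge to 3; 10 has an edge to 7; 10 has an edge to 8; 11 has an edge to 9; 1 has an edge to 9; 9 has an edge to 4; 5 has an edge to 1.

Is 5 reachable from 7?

Explore from 7.
Distance 1: reach 5.
Found 5.

Yes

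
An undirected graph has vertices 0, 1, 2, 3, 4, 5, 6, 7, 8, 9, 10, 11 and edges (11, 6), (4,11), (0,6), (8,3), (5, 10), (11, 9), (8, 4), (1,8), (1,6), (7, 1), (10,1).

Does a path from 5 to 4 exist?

Yes

Explore from 5.
Distance 1: reach 10.
Distance 2: reach 1.
Distance 3: reach 6, 7, 8.
Distance 4: reach 0, 3, 4, 11.
Found 4.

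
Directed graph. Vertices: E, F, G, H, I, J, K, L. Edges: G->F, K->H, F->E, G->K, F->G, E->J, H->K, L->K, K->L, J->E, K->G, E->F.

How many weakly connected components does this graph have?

From E: component {E, F, G, H, J, K, L}.
From I: component {I}.
That's 2 components.

2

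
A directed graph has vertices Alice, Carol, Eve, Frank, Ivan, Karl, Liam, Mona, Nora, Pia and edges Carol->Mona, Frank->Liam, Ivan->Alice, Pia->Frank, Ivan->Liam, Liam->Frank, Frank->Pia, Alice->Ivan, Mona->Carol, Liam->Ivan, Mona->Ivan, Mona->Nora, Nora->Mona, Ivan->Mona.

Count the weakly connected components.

3

From Alice: component {Alice, Carol, Frank, Ivan, Liam, Mona, Nora, Pia}.
From Eve: component {Eve}.
From Karl: component {Karl}.
That's 3 components.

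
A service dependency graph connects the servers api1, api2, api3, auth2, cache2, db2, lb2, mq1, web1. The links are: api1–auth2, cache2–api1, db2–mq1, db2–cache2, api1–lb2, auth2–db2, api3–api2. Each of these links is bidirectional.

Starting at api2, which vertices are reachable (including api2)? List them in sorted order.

api2, api3

Start at api2.
Its neighbours: api3.
Nothing further is reachable.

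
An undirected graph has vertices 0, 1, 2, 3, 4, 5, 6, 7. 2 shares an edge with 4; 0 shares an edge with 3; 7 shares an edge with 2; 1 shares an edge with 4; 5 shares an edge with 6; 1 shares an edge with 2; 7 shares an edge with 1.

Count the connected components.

From 0: component {0, 3}.
From 1: component {1, 2, 4, 7}.
From 5: component {5, 6}.
That's 3 components.

3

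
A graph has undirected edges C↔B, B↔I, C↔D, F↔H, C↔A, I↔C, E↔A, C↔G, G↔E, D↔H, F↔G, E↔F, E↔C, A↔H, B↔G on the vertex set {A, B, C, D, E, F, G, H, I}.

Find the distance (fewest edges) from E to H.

2

Distance 0: E.
Distance 1: A, C, F, G.
Distance 2: B, D, H, I — contains H.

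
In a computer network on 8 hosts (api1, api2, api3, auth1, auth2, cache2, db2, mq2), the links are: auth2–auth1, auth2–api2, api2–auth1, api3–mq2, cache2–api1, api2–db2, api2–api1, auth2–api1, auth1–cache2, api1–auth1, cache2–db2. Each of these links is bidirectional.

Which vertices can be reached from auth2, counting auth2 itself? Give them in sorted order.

api1, api2, auth1, auth2, cache2, db2

Start at auth2.
Its neighbours: api1, api2, auth1.
Then their neighbours: cache2, db2.
Nothing further is reachable.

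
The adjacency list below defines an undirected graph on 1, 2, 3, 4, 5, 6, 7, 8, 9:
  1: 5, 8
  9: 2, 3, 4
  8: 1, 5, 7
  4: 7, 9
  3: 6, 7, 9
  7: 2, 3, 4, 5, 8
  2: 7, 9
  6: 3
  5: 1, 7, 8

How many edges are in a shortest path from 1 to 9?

Distance 0: 1.
Distance 1: 5, 8.
Distance 2: 7.
Distance 3: 2, 3, 4.
Distance 4: 6, 9 — contains 9.

4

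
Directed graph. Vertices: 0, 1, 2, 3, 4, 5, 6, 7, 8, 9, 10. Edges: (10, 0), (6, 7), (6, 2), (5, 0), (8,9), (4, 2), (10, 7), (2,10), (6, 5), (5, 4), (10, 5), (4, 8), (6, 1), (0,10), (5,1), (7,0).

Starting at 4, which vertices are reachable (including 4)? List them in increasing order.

Start at 4.
Its neighbours: 2, 8.
Then their neighbours: 9, 10.
Then next layer: 0, 5, 7.
Then next layer: 1.
Nothing further is reachable.

0, 1, 2, 4, 5, 7, 8, 9, 10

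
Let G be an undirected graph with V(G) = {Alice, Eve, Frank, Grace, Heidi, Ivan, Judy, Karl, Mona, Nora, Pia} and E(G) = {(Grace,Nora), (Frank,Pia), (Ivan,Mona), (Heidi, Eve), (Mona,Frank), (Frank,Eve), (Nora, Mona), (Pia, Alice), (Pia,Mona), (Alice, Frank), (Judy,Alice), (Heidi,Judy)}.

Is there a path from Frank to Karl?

No

Explore from Frank.
Distance 1: reach Alice, Eve, Mona, Pia.
Distance 2: reach Heidi, Ivan, Judy, Nora.
Distance 3: reach Grace.
The search is exhausted without reaching Karl; it lies in a different component.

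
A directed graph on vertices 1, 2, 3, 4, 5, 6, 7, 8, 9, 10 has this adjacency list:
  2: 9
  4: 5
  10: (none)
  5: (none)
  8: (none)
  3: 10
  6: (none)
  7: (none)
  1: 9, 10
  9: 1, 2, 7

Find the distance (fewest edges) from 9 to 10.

2

Distance 0: 9.
Distance 1: 1, 2, 7.
Distance 2: 10 — contains 10.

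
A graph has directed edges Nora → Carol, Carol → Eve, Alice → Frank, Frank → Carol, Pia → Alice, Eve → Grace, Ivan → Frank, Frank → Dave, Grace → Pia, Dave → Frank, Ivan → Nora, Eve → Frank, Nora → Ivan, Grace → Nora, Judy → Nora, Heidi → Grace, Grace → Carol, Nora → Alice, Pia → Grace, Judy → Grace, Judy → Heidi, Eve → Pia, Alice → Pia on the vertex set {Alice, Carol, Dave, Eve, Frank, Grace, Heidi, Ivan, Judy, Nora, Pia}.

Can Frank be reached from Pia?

Yes

Explore from Pia.
Distance 1: reach Alice, Grace.
Distance 2: reach Carol, Frank, Nora.
Found Frank.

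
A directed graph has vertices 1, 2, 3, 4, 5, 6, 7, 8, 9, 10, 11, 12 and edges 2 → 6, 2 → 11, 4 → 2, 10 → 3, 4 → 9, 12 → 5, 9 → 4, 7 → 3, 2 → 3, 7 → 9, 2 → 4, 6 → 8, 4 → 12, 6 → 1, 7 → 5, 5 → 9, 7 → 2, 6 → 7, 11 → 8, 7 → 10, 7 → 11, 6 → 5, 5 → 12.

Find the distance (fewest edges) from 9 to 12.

Distance 0: 9.
Distance 1: 4.
Distance 2: 2, 12 — contains 12.

2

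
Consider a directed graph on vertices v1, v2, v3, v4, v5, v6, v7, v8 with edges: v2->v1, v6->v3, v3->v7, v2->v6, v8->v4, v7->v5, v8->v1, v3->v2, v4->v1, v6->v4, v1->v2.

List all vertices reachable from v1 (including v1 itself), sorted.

v1, v2, v3, v4, v5, v6, v7

Start at v1.
Its neighbours: v2.
Then their neighbours: v6.
Then next layer: v3, v4.
Then next layer: v7.
Then next layer: v5.
Nothing further is reachable.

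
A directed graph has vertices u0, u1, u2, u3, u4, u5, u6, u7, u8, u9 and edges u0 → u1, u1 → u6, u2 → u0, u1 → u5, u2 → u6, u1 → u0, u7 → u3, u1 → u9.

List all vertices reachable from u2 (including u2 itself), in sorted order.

Start at u2.
Its neighbours: u0, u6.
Then their neighbours: u1.
Then next layer: u5, u9.
Nothing further is reachable.

u0, u1, u2, u5, u6, u9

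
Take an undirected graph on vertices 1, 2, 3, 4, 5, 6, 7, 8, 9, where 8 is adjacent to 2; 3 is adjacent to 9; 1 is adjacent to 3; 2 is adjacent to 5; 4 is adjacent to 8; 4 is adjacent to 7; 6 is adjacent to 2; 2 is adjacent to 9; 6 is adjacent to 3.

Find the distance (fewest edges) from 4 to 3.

4

Distance 0: 4.
Distance 1: 7, 8.
Distance 2: 2.
Distance 3: 5, 6, 9.
Distance 4: 3 — contains 3.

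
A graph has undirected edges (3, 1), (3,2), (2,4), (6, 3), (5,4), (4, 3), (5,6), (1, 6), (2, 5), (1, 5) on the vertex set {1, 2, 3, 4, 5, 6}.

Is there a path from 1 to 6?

Yes

Explore from 1.
Distance 1: reach 3, 5, 6.
Found 6.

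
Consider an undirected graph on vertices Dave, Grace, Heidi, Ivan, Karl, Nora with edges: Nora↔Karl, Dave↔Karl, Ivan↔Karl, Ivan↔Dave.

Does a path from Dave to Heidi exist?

Explore from Dave.
Distance 1: reach Ivan, Karl.
Distance 2: reach Nora.
The search is exhausted without reaching Heidi; it lies in a different component.

No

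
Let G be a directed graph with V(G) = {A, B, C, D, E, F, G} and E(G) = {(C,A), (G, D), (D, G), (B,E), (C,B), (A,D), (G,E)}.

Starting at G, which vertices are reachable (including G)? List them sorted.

D, E, G

Start at G.
Its neighbours: D, E.
Nothing further is reachable.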